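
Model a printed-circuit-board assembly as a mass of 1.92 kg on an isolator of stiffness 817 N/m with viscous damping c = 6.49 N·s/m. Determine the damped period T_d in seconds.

ω_n = √(k/m) = √(817.0/1.92) = 20.63 rad/s.
Critical damping c_c = 2√(k·m) = 2√(817.0 × 1.92) = 79.21 N·s/m, so ζ = c/c_c = 6.49/79.21 = 0.08193.
ω_d = ω_n√(1 − ζ²) = 20.63 × √(1 − 0.00671) = 20.56 rad/s.
T_d = 2π/ω_d = 0.3056 s.

0.306 s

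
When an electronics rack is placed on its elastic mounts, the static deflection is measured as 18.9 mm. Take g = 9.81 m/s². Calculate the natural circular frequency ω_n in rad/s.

22.8 rad/s

ω_n = √(g/δ_st) = √(9.81/0.0189) = √519.0 = 22.78 rad/s.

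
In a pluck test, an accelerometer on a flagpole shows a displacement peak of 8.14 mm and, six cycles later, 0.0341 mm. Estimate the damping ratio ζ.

Logarithmic decrement δ = (1/n)·ln(x₀/x_n) = (1/6)·ln(8.14/0.0341) = (1/6)·ln(238.7) = 0.9125.
ζ = δ/√(4π² + δ²) = 0.9125/√(39.48 + 0.833) = 0.9125/6.349 = 0.1437.

0.144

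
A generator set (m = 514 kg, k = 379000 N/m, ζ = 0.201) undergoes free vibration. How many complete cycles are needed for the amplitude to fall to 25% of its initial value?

2 cycles

Logarithmic decrement δ = 2πζ/√(1 − ζ²) = 2π × 0.2010/√(1 − 0.0404) = 1.289.
x_n/x₀ = e^(−nδ) ≤ 0.25; take ln: n ≥ ln(1/0.25)/δ = 1.386/1.289 = 1.075.
So 2 complete cycles are required.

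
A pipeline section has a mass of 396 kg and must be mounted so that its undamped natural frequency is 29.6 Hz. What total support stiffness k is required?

13700000 N/m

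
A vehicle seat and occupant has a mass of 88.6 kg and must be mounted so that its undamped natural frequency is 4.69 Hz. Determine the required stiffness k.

ω_n = 2πf_n = 2π × 4.69 = 29.47 rad/s.
k = m·ω_n² = 88.6 × 29.47² = 88.6 × 868.4 = 76940 N/m.

76900 N/m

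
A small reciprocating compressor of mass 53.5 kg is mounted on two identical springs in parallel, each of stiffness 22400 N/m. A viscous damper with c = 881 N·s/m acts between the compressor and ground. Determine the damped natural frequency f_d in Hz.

4.42 Hz

Parallel springs add: k_eq = 2 × 22400 = 44800 N/m.
ω_n = √(k_eq/m) = √(44800/53.5) = 28.94 rad/s.
Critical damping c_c = 2√(k_eq·m) = 2√(44800 × 53.5) = 3096 N·s/m, so ζ = c/c_c = 881/3096 = 0.2845.
ω_d = ω_n√(1 − ζ²) = 28.94 × √(1 − 0.0810) = 27.74 rad/s.
f_d = ω_d/(2π) = 4.415 Hz.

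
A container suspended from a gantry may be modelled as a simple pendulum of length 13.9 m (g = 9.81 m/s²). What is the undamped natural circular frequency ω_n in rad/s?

For a simple pendulum ω_n = √(g/L) = √(9.81/13.9) = √0.7058 = 0.8401 rad/s.

0.840 rad/s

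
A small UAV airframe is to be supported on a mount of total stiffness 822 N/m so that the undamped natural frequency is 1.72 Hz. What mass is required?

7.04 kg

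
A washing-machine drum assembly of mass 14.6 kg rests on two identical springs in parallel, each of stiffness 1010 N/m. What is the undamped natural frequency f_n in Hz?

Parallel springs add: k_eq = 2 × 1010 = 2020 N/m.
ω_n = √(k_eq/m) = √(2020/14.6) = √138.4 = 11.76 rad/s.
f_n = ω_n/(2π) = 11.76/6.283 = 1.872 Hz.

1.87 Hz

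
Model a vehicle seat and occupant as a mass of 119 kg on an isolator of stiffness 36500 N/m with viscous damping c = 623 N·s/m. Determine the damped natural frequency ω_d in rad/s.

17.3 rad/s

ω_n = √(k/m) = √(36500/119) = 17.51 rad/s.
Critical damping c_c = 2√(k·m) = 2√(36500 × 119) = 4168 N·s/m, so ζ = c/c_c = 623/4168 = 0.1495.
ω_d = ω_n√(1 − ζ²) = 17.51 × √(1 − 0.0223) = 17.32 rad/s.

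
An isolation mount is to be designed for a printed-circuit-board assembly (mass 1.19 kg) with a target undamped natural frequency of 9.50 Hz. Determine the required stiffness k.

ω_n = 2πf_n = 2π × 9.50 = 59.69 rad/s.
k = m·ω_n² = 1.19 × 59.69² = 1.19 × 3563 = 4240 N/m.

4240 N/m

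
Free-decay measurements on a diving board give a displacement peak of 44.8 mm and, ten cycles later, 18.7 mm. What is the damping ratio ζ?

0.0139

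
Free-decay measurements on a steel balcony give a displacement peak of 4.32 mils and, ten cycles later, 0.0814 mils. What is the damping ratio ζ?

0.0631

Logarithmic decrement δ = (1/n)·ln(x₀/x_n) = (1/10)·ln(4.32/0.0814) = (1/10)·ln(53.07) = 0.3972.
ζ = δ/√(4π² + δ²) = 0.3972/√(39.48 + 0.158) = 0.3972/6.296 = 0.06308.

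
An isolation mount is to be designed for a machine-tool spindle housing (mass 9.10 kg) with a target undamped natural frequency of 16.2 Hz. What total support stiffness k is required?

ω_n = 2πf_n = 2π × 16.2 = 101.8 rad/s.
k = m·ω_n² = 9.10 × 101.8² = 9.10 × 10360 = 94280 N/m.

94300 N/m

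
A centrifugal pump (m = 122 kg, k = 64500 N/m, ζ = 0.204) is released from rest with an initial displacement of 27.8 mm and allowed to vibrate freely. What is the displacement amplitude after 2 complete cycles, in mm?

2.03 mm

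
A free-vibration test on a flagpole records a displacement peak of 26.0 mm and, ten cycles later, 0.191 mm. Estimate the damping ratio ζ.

Logarithmic decrement δ = (1/n)·ln(x₀/x_n) = (1/10)·ln(26.0/0.191) = (1/10)·ln(136.1) = 0.4914.
ζ = δ/√(4π² + δ²) = 0.4914/√(39.48 + 0.241) = 0.4914/6.302 = 0.07796.

0.0780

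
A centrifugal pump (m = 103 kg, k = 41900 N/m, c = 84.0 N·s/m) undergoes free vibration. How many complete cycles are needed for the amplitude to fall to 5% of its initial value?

24 cycles

ζ = c/(2√(km)) = 84.0/(2√(41900 × 103)) = 84.0/4155 = 0.02022.
Logarithmic decrement δ = 2πζ/√(1 − ζ²) = 2π × 0.02022/√(1 − 0.000409) = 0.1271.
x_n/x₀ = e^(−nδ) ≤ 0.05; take ln: n ≥ ln(1/0.05)/δ = 2.996/0.1271 = 23.58.
So 24 complete cycles are required.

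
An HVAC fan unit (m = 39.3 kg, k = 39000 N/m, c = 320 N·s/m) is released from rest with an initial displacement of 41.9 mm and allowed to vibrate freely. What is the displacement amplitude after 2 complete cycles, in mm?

ζ = c/(2√(km)) = 320/(2√(39000 × 39.3)) = 320/2476 = 0.1292.
Logarithmic decrement δ = 2πζ/√(1 − ζ²) = 2π × 0.1292/√(1 − 0.0167) = 0.8189.
After n cycles, x_n/x₀ = e^(−nδ), so x_2 = 41.9 × e^(−2 × 0.8189) = 41.9 × 0.1944 = 8.146 mm.

8.15 mm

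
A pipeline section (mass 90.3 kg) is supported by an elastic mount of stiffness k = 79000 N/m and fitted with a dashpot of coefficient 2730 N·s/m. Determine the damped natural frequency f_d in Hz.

ω_n = √(k/m) = √(79000/90.3) = 29.58 rad/s.
Critical damping c_c = 2√(k·m) = 2√(79000 × 90.3) = 5342 N·s/m, so ζ = c/c_c = 2730/5342 = 0.5111.
ω_d = ω_n√(1 − ζ²) = 29.58 × √(1 − 0.261) = 25.42 rad/s.
f_d = ω_d/(2π) = 4.046 Hz.

4.05 Hz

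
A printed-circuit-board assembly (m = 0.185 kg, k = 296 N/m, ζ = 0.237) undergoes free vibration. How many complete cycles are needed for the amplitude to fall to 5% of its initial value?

Logarithmic decrement δ = 2πζ/√(1 − ζ²) = 2π × 0.2370/√(1 − 0.0562) = 1.533.
x_n/x₀ = e^(−nδ) ≤ 0.05; take ln: n ≥ ln(1/0.05)/δ = 2.996/1.533 = 1.954.
So 2 complete cycles are required.

2 cycles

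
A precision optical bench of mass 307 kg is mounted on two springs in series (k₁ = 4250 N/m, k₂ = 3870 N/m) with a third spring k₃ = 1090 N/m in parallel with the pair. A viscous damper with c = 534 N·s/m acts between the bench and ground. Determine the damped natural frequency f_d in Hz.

0.488 Hz

Series pair: k_s = k₁k₂/(k₁+k₂) = (4250)(3870)/(4250 + 3870) = 2026 N/m. In parallel with k₃: k_eq = 2026 + 1090 = 3116 N/m.
ω_n = √(k_eq/m) = √(3116/307) = 3.186 rad/s.
Critical damping c_c = 2√(k_eq·m) = 2√(3116 × 307) = 1956 N·s/m, so ζ = c/c_c = 534/1956 = 0.2730.
ω_d = ω_n√(1 − ζ²) = 3.186 × √(1 − 0.0745) = 3.065 rad/s.
f_d = ω_d/(2π) = 0.4878 Hz.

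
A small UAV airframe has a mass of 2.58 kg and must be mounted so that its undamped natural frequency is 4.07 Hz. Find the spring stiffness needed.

ω_n = 2πf_n = 2π × 4.07 = 25.57 rad/s.
k = m·ω_n² = 2.58 × 25.57² = 2.58 × 654.0 = 1687 N/m.

1690 N/m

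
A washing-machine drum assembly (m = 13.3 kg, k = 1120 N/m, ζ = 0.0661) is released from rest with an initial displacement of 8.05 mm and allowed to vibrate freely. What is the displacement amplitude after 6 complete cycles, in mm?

Logarithmic decrement δ = 2πζ/√(1 − ζ²) = 2π × 0.06610/√(1 − 0.00437) = 0.4162.
After n cycles, x_n/x₀ = e^(−nδ), so x_6 = 8.05 × e^(−6 × 0.4162) = 8.05 × 0.08230 = 0.6625 mm.

0.663 mm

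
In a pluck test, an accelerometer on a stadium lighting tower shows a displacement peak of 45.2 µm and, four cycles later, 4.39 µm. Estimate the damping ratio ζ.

Logarithmic decrement δ = (1/n)·ln(x₀/x_n) = (1/4)·ln(45.2/4.39) = (1/4)·ln(10.30) = 0.5829.
ζ = δ/√(4π² + δ²) = 0.5829/√(39.48 + 0.340) = 0.5829/6.310 = 0.09238.

0.0924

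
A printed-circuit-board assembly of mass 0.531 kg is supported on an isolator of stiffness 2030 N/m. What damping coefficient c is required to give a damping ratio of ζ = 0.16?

c_c = 2√(k·m) = 2√(2030 × 0.531) = 65.66 N·s/m.
c = ζ·c_c = 0.16 × 65.66 = 10.51 N·s/m.

10.5 N·s/m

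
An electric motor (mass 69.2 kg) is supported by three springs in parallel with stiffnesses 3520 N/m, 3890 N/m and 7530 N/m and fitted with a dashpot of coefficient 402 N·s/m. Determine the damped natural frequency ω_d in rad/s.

14.4 rad/s

Parallel springs add: k_eq = 3520 + 3890 + 7530 = 14940 N/m.
ω_n = √(k_eq/m) = √(14940/69.2) = 14.69 rad/s.
Critical damping c_c = 2√(k_eq·m) = 2√(14940 × 69.2) = 2034 N·s/m, so ζ = c/c_c = 402/2034 = 0.1977.
ω_d = ω_n√(1 − ζ²) = 14.69 × √(1 − 0.0391) = 14.40 rad/s.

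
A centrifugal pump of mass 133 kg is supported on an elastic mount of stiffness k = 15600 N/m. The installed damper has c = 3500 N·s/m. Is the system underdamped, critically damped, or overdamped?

overdamped

c_c = 2√(k·m) = 2881 N·s/m; ζ = c/c_c = 3500/2881 = 1.21.
Since ζ > 1 the system is overdamped.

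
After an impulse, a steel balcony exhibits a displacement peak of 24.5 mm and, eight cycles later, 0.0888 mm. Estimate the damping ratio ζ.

0.111

Logarithmic decrement δ = (1/n)·ln(x₀/x_n) = (1/8)·ln(24.5/0.0888) = (1/8)·ln(275.9) = 0.7025.
ζ = δ/√(4π² + δ²) = 0.7025/√(39.48 + 0.494) = 0.7025/6.322 = 0.1111.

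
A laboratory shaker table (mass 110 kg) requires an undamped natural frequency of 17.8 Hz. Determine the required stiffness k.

ω_n = 2πf_n = 2π × 17.8 = 111.8 rad/s.
k = m·ω_n² = 110 × 111.8² = 110 × 12510 = 1376000 N/m.

1380000 N/m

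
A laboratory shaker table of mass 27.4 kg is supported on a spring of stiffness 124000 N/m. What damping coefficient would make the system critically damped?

c_c = 2√(k·m) = 2√(124000 × 27.4) = 2 × 1843 = 3687 N·s/m.

3690 N·s/m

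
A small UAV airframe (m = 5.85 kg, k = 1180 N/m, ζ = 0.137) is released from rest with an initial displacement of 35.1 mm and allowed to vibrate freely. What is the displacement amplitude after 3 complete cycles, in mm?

2.59 mm

Logarithmic decrement δ = 2πζ/√(1 − ζ²) = 2π × 0.1370/√(1 − 0.0188) = 0.8690.
After n cycles, x_n/x₀ = e^(−nδ), so x_3 = 35.1 × e^(−3 × 0.8690) = 35.1 × 0.07376 = 2.589 mm.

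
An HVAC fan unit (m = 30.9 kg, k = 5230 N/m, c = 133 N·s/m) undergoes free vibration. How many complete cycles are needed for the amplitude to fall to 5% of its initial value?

3 cycles

ζ = c/(2√(km)) = 133/(2√(5230 × 30.9)) = 133/804.0 = 0.1654.
Logarithmic decrement δ = 2πζ/√(1 − ζ²) = 2π × 0.1654/√(1 − 0.0274) = 1.054.
x_n/x₀ = e^(−nδ) ≤ 0.05; take ln: n ≥ ln(1/0.05)/δ = 2.996/1.054 = 2.843.
So 3 complete cycles are required.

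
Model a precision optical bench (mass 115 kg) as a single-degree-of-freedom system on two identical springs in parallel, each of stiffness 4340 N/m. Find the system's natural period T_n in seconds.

0.723 s

Parallel springs add: k_eq = 2 × 4340 = 8680 N/m.
ω_n = √(k_eq/m) = √(8680/115) = √75.48 = 8.688 rad/s.
T_n = 2π/ω_n = 6.283/8.688 = 0.7232 s.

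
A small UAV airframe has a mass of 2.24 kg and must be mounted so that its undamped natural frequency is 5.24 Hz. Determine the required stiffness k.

ω_n = 2πf_n = 2π × 5.24 = 32.92 rad/s.
k = m·ω_n² = 2.24 × 32.92² = 2.24 × 1084 = 2428 N/m.

2430 N/m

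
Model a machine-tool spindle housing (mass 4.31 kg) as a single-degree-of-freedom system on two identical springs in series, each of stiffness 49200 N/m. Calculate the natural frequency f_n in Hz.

Series springs: 1/k_eq = 2/49200, so k_eq = 49200/2 = 24600 N/m.
ω_n = √(k_eq/m) = √(24600/4.31) = √5708 = 75.55 rad/s.
f_n = ω_n/(2π) = 75.55/6.283 = 12.02 Hz.

12.0 Hz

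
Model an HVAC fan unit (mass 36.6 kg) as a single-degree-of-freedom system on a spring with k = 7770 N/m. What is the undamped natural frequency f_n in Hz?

ω_n = √(k/m) = √(7770/36.6) = √212.3 = 14.57 rad/s.
f_n = ω_n/(2π) = 14.57/6.283 = 2.319 Hz.

2.32 Hz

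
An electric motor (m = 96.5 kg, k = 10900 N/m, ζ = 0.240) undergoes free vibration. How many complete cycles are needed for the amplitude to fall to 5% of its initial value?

2 cycles

Logarithmic decrement δ = 2πζ/√(1 − ζ²) = 2π × 0.2400/√(1 − 0.0576) = 1.553.
x_n/x₀ = e^(−nδ) ≤ 0.05; take ln: n ≥ ln(1/0.05)/δ = 2.996/1.553 = 1.929.
So 2 complete cycles are required.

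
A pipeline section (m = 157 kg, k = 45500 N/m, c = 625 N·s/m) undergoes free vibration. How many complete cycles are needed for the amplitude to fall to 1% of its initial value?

7 cycles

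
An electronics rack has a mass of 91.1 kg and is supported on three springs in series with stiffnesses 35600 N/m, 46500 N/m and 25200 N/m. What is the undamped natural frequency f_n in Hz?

1.76 Hz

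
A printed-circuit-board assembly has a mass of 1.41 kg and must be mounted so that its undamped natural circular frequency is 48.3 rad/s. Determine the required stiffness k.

3290 N/m

k = m·ω_n² = 1.41 × 48.30² = 1.41 × 2333 = 3289 N/m.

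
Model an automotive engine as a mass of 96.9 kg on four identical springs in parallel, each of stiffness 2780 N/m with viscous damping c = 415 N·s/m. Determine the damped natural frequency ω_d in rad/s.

10.5 rad/s

Parallel springs add: k_eq = 4 × 2780 = 11120 N/m.
ω_n = √(k_eq/m) = √(11120/96.9) = 10.71 rad/s.
Critical damping c_c = 2√(k_eq·m) = 2√(11120 × 96.9) = 2076 N·s/m, so ζ = c/c_c = 415/2076 = 0.1999.
ω_d = ω_n√(1 − ζ²) = 10.71 × √(1 − 0.0400) = 10.50 rad/s.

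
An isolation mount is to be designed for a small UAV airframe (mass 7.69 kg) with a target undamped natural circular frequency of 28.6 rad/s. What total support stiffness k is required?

k = m·ω_n² = 7.69 × 28.60² = 7.69 × 818.0 = 6290 N/m.

6290 N/m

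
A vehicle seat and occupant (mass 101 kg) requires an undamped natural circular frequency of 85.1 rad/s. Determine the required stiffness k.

731000 N/m

k = m·ω_n² = 101 × 85.10² = 101 × 7242 = 731400 N/m.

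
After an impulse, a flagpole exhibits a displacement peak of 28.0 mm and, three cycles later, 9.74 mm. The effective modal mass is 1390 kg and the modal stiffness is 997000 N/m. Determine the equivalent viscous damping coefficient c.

Logarithmic decrement δ = (1/n)·ln(x₀/x_n) = (1/3)·ln(28.0/9.74) = (1/3)·ln(2.875) = 0.3520.
ζ = δ/√(4π² + δ²) = 0.3520/√(39.48 + 0.124) = 0.3520/6.293 = 0.05593.
c = ζ · 2√(km) = 0.05593 × 2√(997000 × 1390) = 0.05593 × 74450 = 4164 N·s/m.

4160 N·s/m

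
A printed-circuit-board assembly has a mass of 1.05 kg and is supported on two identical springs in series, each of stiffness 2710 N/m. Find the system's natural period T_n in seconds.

0.175 s

Series springs: 1/k_eq = 2/2710, so k_eq = 2710/2 = 1355 N/m.
ω_n = √(k_eq/m) = √(1355/1.05) = √1290 = 35.92 rad/s.
T_n = 2π/ω_n = 6.283/35.92 = 0.1749 s.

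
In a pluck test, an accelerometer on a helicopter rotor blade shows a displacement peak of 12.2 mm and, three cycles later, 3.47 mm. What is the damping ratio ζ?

0.0666

Logarithmic decrement δ = (1/n)·ln(x₀/x_n) = (1/3)·ln(12.2/3.47) = (1/3)·ln(3.516) = 0.4191.
ζ = δ/√(4π² + δ²) = 0.4191/√(39.48 + 0.176) = 0.4191/6.297 = 0.06655.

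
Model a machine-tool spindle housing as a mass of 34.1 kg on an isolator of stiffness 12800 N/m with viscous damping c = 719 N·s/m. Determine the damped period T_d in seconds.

ω_n = √(k/m) = √(12800/34.1) = 19.37 rad/s.
Critical damping c_c = 2√(k·m) = 2√(12800 × 34.1) = 1321 N·s/m, so ζ = c/c_c = 719/1321 = 0.5441.
ω_d = ω_n√(1 − ζ²) = 19.37 × √(1 − 0.296) = 16.25 rad/s.
T_d = 2π/ω_d = 0.3865 s.

0.387 s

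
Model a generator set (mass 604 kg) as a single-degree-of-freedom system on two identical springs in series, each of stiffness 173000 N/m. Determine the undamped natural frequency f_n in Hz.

Series springs: 1/k_eq = 2/173000, so k_eq = 173000/2 = 86500 N/m.
ω_n = √(k_eq/m) = √(86500/604) = √143.2 = 11.97 rad/s.
f_n = ω_n/(2π) = 11.97/6.283 = 1.905 Hz.

1.90 Hz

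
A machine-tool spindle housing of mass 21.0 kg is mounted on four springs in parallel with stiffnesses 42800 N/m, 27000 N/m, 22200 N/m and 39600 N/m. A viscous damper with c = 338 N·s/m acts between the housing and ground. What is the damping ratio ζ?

0.102

Parallel springs add: k_eq = 42800 + 27000 + 22200 + 39600 = 131600 N/m.
ω_n = √(k_eq/m) = √(131600/21.0) = 79.16 rad/s.
Critical damping c_c = 2√(k_eq·m) = 2√(131600 × 21.0) = 3325 N·s/m, so ζ = c/c_c = 338/3325 = 0.1017.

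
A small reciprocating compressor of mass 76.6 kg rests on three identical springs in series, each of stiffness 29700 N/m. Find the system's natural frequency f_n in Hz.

1.81 Hz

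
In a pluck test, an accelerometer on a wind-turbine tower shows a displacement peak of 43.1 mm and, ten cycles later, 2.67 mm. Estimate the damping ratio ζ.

0.0442

Logarithmic decrement δ = (1/n)·ln(x₀/x_n) = (1/10)·ln(43.1/2.67) = (1/10)·ln(16.14) = 0.2781.
ζ = δ/√(4π² + δ²) = 0.2781/√(39.48 + 0.0774) = 0.2781/6.289 = 0.04422.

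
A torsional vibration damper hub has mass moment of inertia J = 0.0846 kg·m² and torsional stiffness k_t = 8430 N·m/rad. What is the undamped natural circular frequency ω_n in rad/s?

ω_n = √(k_t/J) = √(8430/0.0846) = √99650 = 315.7 rad/s.

316 rad/s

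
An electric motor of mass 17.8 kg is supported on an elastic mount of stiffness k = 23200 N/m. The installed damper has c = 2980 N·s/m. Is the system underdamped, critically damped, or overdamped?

c_c = 2√(k·m) = 1285 N·s/m; ζ = c/c_c = 2980/1285 = 2.32.
Since ζ > 1 the system is overdamped.

overdamped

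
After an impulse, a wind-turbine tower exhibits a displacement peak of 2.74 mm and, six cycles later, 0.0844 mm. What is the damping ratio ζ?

0.0919

Logarithmic decrement δ = (1/n)·ln(x₀/x_n) = (1/6)·ln(2.74/0.0844) = (1/6)·ln(32.46) = 0.5800.
ζ = δ/√(4π² + δ²) = 0.5800/√(39.48 + 0.336) = 0.5800/6.310 = 0.09192.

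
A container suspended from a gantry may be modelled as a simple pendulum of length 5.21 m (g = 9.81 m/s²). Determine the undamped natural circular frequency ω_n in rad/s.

1.37 rad/s

For a simple pendulum ω_n = √(g/L) = √(9.81/5.21) = √1.883 = 1.372 rad/s.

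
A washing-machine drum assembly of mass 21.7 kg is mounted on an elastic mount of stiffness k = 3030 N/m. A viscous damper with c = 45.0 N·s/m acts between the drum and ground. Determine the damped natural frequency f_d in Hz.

ω_n = √(k/m) = √(3030/21.7) = 11.82 rad/s.
Critical damping c_c = 2√(k·m) = 2√(3030 × 21.7) = 512.8 N·s/m, so ζ = c/c_c = 45.0/512.8 = 0.08775.
ω_d = ω_n√(1 − ζ²) = 11.82 × √(1 − 0.00770) = 11.77 rad/s.
f_d = ω_d/(2π) = 1.873 Hz.

1.87 Hz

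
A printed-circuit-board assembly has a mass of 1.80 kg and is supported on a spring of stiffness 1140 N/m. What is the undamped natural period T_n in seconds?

ω_n = √(k/m) = √(1140/1.80) = √633.3 = 25.17 rad/s.
T_n = 2π/ω_n = 6.283/25.17 = 0.2497 s.

0.250 s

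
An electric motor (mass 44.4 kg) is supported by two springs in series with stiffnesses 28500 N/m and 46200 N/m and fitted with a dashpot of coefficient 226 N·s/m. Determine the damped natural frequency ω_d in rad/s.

19.8 rad/s

Series springs: 1/k_eq = 1/28500 + 1/46200 = 5.673×10^-5, so k_eq = 17630 N/m.
ω_n = √(k_eq/m) = √(17630/44.4) = 19.92 rad/s.
Critical damping c_c = 2√(k_eq·m) = 2√(17630 × 44.4) = 1769 N·s/m, so ζ = c/c_c = 226/1769 = 0.1277.
ω_d = ω_n√(1 − ζ²) = 19.92 × √(1 − 0.0163) = 19.76 rad/s.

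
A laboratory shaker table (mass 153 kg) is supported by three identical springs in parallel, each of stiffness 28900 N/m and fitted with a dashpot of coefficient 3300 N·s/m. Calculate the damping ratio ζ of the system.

0.453

Parallel springs add: k_eq = 3 × 28900 = 86700 N/m.
ω_n = √(k_eq/m) = √(86700/153) = 23.80 rad/s.
Critical damping c_c = 2√(k_eq·m) = 2√(86700 × 153) = 7284 N·s/m, so ζ = c/c_c = 3300/7284 = 0.4530.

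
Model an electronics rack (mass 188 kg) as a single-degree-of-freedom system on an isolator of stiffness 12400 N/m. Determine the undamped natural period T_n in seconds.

0.774 s

ω_n = √(k/m) = √(12400/188) = √65.96 = 8.121 rad/s.
T_n = 2π/ω_n = 6.283/8.121 = 0.7737 s.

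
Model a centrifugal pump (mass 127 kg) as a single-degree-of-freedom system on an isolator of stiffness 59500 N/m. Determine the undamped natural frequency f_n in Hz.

3.44 Hz

ω_n = √(k/m) = √(59500/127) = √468.5 = 21.64 rad/s.
f_n = ω_n/(2π) = 21.64/6.283 = 3.445 Hz.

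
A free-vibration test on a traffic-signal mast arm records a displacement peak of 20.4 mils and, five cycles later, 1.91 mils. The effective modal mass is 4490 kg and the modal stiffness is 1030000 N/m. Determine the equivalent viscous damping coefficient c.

10200 N·s/m

Logarithmic decrement δ = (1/n)·ln(x₀/x_n) = (1/5)·ln(20.4/1.91) = (1/5)·ln(10.68) = 0.4737.
ζ = δ/√(4π² + δ²) = 0.4737/√(39.48 + 0.224) = 0.4737/6.301 = 0.07518.
c = ζ · 2√(km) = 0.07518 × 2√(1030000 × 4490) = 0.07518 × 136000 = 10220 N·s/m.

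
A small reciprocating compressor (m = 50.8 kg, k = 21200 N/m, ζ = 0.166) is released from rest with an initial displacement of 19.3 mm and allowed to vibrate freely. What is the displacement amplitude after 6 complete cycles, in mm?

Logarithmic decrement δ = 2πζ/√(1 − ζ²) = 2π × 0.1660/√(1 − 0.0276) = 1.058.
After n cycles, x_n/x₀ = e^(−nδ), so x_6 = 19.3 × e^(−6 × 1.058) = 19.3 × 0.001754 = 0.03384 mm.

0.0338 mm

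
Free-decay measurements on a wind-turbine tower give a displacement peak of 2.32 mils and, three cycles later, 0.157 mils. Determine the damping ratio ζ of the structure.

0.141

Logarithmic decrement δ = (1/n)·ln(x₀/x_n) = (1/3)·ln(2.32/0.157) = (1/3)·ln(14.78) = 0.8977.
ζ = δ/√(4π² + δ²) = 0.8977/√(39.48 + 0.806) = 0.8977/6.347 = 0.1414.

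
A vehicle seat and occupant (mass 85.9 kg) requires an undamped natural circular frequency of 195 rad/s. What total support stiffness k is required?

k = m·ω_n² = 85.9 × 195.0² = 85.9 × 38020 = 3266000 N/m.

3270000 N/m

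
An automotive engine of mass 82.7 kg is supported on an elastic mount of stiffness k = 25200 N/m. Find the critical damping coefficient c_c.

2890 N·s/m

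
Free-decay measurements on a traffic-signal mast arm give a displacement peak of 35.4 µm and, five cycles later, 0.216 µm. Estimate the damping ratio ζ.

0.160

Logarithmic decrement δ = (1/n)·ln(x₀/x_n) = (1/5)·ln(35.4/0.216) = (1/5)·ln(163.9) = 1.020.
ζ = δ/√(4π² + δ²) = 1.020/√(39.48 + 1.04) = 1.020/6.365 = 0.1602.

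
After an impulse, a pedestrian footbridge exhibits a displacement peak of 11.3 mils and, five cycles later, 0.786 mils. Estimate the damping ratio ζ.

0.0845

Logarithmic decrement δ = (1/n)·ln(x₀/x_n) = (1/5)·ln(11.3/0.786) = (1/5)·ln(14.38) = 0.5331.
ζ = δ/√(4π² + δ²) = 0.5331/√(39.48 + 0.284) = 0.5331/6.306 = 0.08454.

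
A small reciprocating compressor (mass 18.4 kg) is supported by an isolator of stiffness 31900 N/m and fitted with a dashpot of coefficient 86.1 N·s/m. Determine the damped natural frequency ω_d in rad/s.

ω_n = √(k/m) = √(31900/18.4) = 41.64 rad/s.
Critical damping c_c = 2√(k·m) = 2√(31900 × 18.4) = 1532 N·s/m, so ζ = c/c_c = 86.1/1532 = 0.05619.
ω_d = ω_n√(1 − ζ²) = 41.64 × √(1 − 0.00316) = 41.57 rad/s.

41.6 rad/s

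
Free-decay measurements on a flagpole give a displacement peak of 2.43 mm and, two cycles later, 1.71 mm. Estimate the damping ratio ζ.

0.0280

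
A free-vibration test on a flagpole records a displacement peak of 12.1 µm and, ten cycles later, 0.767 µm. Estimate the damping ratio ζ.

Logarithmic decrement δ = (1/n)·ln(x₀/x_n) = (1/10)·ln(12.1/0.767) = (1/10)·ln(15.78) = 0.2758.
ζ = δ/√(4π² + δ²) = 0.2758/√(39.48 + 0.0761) = 0.2758/6.289 = 0.04386.

0.0439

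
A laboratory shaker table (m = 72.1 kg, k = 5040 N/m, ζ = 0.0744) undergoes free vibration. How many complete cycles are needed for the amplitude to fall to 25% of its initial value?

Logarithmic decrement δ = 2πζ/√(1 − ζ²) = 2π × 0.07440/√(1 − 0.00554) = 0.4688.
x_n/x₀ = e^(−nδ) ≤ 0.25; take ln: n ≥ ln(1/0.25)/δ = 1.386/0.4688 = 2.957.
So 3 complete cycles are required.

3 cycles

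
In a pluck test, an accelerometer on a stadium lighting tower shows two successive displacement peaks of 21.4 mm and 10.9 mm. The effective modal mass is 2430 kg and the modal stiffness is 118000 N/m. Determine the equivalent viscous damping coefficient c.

3620 N·s/m

Logarithmic decrement δ = (1/n)·ln(x₀/x_n) = (1/1)·ln(21.4/10.9) = (1/1)·ln(1.963) = 0.6746.
ζ = δ/√(4π² + δ²) = 0.6746/√(39.48 + 0.455) = 0.6746/6.319 = 0.1068.
c = ζ · 2√(km) = 0.1068 × 2√(118000 × 2430) = 0.1068 × 33870 = 3616 N·s/m.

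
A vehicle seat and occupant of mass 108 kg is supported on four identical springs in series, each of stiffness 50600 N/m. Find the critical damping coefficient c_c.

Series springs: 1/k_eq = 4/50600, so k_eq = 50600/4 = 12650 N/m.
c_c = 2√(k_eq·m) = 2√(12650 × 108) = 2 × 1169 = 2338 N·s/m.

2340 N·s/m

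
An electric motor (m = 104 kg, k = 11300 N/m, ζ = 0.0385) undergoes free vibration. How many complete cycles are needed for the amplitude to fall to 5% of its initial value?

13 cycles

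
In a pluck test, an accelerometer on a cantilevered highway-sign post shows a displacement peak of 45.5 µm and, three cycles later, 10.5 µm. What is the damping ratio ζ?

0.0776

Logarithmic decrement δ = (1/n)·ln(x₀/x_n) = (1/3)·ln(45.5/10.5) = (1/3)·ln(4.333) = 0.4888.
ζ = δ/√(4π² + δ²) = 0.4888/√(39.48 + 0.239) = 0.4888/6.302 = 0.07756.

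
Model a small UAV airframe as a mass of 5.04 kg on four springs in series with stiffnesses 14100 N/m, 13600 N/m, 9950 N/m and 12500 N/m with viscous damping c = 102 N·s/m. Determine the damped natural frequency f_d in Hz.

3.59 Hz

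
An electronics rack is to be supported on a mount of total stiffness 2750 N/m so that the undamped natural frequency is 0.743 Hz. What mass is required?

126 kg

ω_n = 2πf_n = 2π × 0.743 = 4.668 rad/s.
m = k/ω_n² = 2750/4.668² = 2750/21.79 = 126.2 kg.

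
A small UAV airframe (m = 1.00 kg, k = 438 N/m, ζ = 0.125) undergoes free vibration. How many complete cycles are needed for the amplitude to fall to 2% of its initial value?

Logarithmic decrement δ = 2πζ/√(1 − ζ²) = 2π × 0.1250/√(1 − 0.0156) = 0.7916.
x_n/x₀ = e^(−nδ) ≤ 0.02; take ln: n ≥ ln(1/0.02)/δ = 3.912/0.7916 = 4.942.
So 5 complete cycles are required.

5 cycles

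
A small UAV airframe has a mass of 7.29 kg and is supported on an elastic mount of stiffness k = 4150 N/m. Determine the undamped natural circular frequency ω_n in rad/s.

23.9 rad/s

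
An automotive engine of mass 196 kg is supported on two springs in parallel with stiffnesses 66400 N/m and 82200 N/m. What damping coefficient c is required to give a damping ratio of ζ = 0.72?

7770 N·s/m

Parallel springs add: k_eq = 66400 + 82200 = 148600 N/m.
c_c = 2√(k_eq·m) = 2√(148600 × 196) = 10790 N·s/m.
c = ζ·c_c = 0.72 × 10790 = 7771 N·s/m.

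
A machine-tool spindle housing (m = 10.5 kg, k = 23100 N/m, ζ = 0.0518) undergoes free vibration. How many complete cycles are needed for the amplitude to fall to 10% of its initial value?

Logarithmic decrement δ = 2πζ/√(1 − ζ²) = 2π × 0.05180/√(1 − 0.00268) = 0.3259.
x_n/x₀ = e^(−nδ) ≤ 0.1; take ln: n ≥ ln(1/0.1)/δ = 2.303/0.3259 = 7.065.
So 8 complete cycles are required.

8 cycles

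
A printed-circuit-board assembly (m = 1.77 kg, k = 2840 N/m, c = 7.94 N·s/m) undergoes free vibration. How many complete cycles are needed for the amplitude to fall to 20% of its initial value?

5 cycles

ζ = c/(2√(km)) = 7.94/(2√(2840 × 1.77)) = 7.94/141.8 = 0.05599.
Logarithmic decrement δ = 2πζ/√(1 − ζ²) = 2π × 0.05599/√(1 − 0.00314) = 0.3524.
x_n/x₀ = e^(−nδ) ≤ 0.2; take ln: n ≥ ln(1/0.2)/δ = 1.609/0.3524 = 4.567.
So 5 complete cycles are required.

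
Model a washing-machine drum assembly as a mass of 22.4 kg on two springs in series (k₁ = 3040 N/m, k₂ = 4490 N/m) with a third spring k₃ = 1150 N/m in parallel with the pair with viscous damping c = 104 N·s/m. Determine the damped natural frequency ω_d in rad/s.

11.3 rad/s

Series pair: k_s = k₁k₂/(k₁+k₂) = (3040)(4490)/(3040 + 4490) = 1813 N/m. In parallel with k₃: k_eq = 1813 + 1150 = 2963 N/m.
ω_n = √(k_eq/m) = √(2963/22.4) = 11.50 rad/s.
Critical damping c_c = 2√(k_eq·m) = 2√(2963 × 22.4) = 515.2 N·s/m, so ζ = c/c_c = 104/515.2 = 0.2019.
ω_d = ω_n√(1 − ζ²) = 11.50 × √(1 − 0.0407) = 11.26 rad/s.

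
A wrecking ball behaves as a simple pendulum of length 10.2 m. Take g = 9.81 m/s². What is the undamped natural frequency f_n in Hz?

For a simple pendulum ω_n = √(g/L) = √(9.81/10.2) = √0.9618 = 0.9807 rad/s.
f_n = ω_n/(2π) = 0.9807/6.283 = 0.1561 Hz.

0.156 Hz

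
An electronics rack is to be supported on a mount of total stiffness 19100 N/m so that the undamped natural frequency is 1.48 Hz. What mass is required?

221 kg

ω_n = 2πf_n = 2π × 1.48 = 9.299 rad/s.
m = k/ω_n² = 19100/9.299² = 19100/86.47 = 220.9 kg.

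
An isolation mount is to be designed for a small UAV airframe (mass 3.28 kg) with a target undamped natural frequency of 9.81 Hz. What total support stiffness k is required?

12500 N/m

ω_n = 2πf_n = 2π × 9.81 = 61.64 rad/s.
k = m·ω_n² = 3.28 × 61.64² = 3.28 × 3799 = 12460 N/m.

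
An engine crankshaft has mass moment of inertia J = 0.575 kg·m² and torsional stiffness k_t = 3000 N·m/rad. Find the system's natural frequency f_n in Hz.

ω_n = √(k_t/J) = √(3000/0.575) = √5217 = 72.23 rad/s.
f_n = ω_n/(2π) = 72.23/6.283 = 11.50 Hz.

11.5 Hz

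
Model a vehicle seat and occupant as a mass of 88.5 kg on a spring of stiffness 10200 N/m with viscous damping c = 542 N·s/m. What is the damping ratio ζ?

ω_n = √(k/m) = √(10200/88.5) = 10.74 rad/s.
Critical damping c_c = 2√(k·m) = 2√(10200 × 88.5) = 1900 N·s/m, so ζ = c/c_c = 542/1900 = 0.2852.

0.285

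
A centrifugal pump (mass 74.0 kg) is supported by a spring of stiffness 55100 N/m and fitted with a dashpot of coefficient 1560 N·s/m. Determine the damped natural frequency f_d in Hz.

4.01 Hz

ω_n = √(k/m) = √(55100/74.0) = 27.29 rad/s.
Critical damping c_c = 2√(k·m) = 2√(55100 × 74.0) = 4039 N·s/m, so ζ = c/c_c = 1560/4039 = 0.3863.
ω_d = ω_n√(1 − ζ²) = 27.29 × √(1 − 0.149) = 25.17 rad/s.
f_d = ω_d/(2π) = 4.006 Hz.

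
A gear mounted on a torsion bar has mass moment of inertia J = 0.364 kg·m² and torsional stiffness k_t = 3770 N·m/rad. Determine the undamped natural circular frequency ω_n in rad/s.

102 rad/s

ω_n = √(k_t/J) = √(3770/0.364) = √10360 = 101.8 rad/s.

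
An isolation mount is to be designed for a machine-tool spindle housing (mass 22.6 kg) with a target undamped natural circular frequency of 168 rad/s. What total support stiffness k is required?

638000 N/m

k = m·ω_n² = 22.6 × 168.0² = 22.6 × 28220 = 637900 N/m.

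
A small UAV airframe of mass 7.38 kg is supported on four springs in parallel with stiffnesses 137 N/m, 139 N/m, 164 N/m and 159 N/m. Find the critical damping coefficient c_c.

133 N·s/m

Parallel springs add: k_eq = 137 + 139 + 164 + 159 = 599.0 N/m.
c_c = 2√(k_eq·m) = 2√(599.0 × 7.38) = 2 × 66.49 = 133.0 N·s/m.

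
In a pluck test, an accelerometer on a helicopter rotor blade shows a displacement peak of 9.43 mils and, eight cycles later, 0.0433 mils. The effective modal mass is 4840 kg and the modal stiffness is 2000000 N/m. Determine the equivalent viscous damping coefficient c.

Logarithmic decrement δ = (1/n)·ln(x₀/x_n) = (1/8)·ln(9.43/0.0433) = (1/8)·ln(217.8) = 0.6729.
ζ = δ/√(4π² + δ²) = 0.6729/√(39.48 + 0.453) = 0.6729/6.319 = 0.1065.
c = ζ · 2√(km) = 0.1065 × 2√(2000000 × 4840) = 0.1065 × 196800 = 20950 N·s/m.

21000 N·s/m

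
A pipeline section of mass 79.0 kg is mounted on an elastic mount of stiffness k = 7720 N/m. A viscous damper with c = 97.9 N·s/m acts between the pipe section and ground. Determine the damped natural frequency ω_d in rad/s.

ω_n = √(k/m) = √(7720/79.0) = 9.885 rad/s.
Critical damping c_c = 2√(k·m) = 2√(7720 × 79.0) = 1562 N·s/m, so ζ = c/c_c = 97.9/1562 = 0.06268.
ω_d = ω_n√(1 − ζ²) = 9.885 × √(1 − 0.00393) = 9.866 rad/s.

9.87 rad/s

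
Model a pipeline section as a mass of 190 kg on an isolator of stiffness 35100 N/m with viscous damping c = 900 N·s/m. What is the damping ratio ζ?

ω_n = √(k/m) = √(35100/190) = 13.59 rad/s.
Critical damping c_c = 2√(k·m) = 2√(35100 × 190) = 5165 N·s/m, so ζ = c/c_c = 900/5165 = 0.1743.

0.174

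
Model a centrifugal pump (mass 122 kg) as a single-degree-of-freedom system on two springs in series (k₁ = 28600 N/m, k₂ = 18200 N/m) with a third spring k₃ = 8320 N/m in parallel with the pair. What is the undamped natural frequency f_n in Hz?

2.01 Hz

Series pair: k_s = k₁k₂/(k₁+k₂) = (28600)(18200)/(28600 + 18200) = 11120 N/m. In parallel with k₃: k_eq = 11120 + 8320 = 19440 N/m.
ω_n = √(k_eq/m) = √(19440/122) = √159.4 = 12.62 rad/s.
f_n = ω_n/(2π) = 12.62/6.283 = 2.009 Hz.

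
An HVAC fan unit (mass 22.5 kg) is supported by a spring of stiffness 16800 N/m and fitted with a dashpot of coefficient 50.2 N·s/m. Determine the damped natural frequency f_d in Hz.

ω_n = √(k/m) = √(16800/22.5) = 27.33 rad/s.
Critical damping c_c = 2√(k·m) = 2√(16800 × 22.5) = 1230 N·s/m, so ζ = c/c_c = 50.2/1230 = 0.04083.
ω_d = ω_n√(1 − ζ²) = 27.33 × √(1 − 0.00167) = 27.30 rad/s.
f_d = ω_d/(2π) = 4.345 Hz.

4.35 Hz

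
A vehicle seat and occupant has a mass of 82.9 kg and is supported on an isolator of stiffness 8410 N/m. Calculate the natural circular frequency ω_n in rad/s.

10.1 rad/s

ω_n = √(k/m) = √(8410/82.9) = √101.4 = 10.07 rad/s.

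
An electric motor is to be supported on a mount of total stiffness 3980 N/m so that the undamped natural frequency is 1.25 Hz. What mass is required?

ω_n = 2πf_n = 2π × 1.25 = 7.854 rad/s.
m = k/ω_n² = 3980/7.854² = 3980/61.69 = 64.52 kg.

64.5 kg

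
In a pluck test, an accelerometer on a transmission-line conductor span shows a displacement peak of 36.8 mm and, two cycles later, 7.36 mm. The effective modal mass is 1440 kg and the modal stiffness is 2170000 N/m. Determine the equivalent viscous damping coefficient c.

14200 N·s/m

Logarithmic decrement δ = (1/n)·ln(x₀/x_n) = (1/2)·ln(36.8/7.36) = (1/2)·ln(5.000) = 0.8047.
ζ = δ/√(4π² + δ²) = 0.8047/√(39.48 + 0.648) = 0.8047/6.335 = 0.1270.
c = ζ · 2√(km) = 0.1270 × 2√(2170000 × 1440) = 0.1270 × 111800 = 14200 N·s/m.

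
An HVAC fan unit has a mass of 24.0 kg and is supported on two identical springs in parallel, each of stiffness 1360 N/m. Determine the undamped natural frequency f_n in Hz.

Parallel springs add: k_eq = 2 × 1360 = 2720 N/m.
ω_n = √(k_eq/m) = √(2720/24.0) = √113.3 = 10.65 rad/s.
f_n = ω_n/(2π) = 10.65/6.283 = 1.694 Hz.

1.69 Hz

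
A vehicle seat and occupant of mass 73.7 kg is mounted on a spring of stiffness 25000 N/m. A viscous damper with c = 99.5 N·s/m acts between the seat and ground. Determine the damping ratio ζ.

0.0367

ω_n = √(k/m) = √(25000/73.7) = 18.42 rad/s.
Critical damping c_c = 2√(k·m) = 2√(25000 × 73.7) = 2715 N·s/m, so ζ = c/c_c = 99.5/2715 = 0.03665.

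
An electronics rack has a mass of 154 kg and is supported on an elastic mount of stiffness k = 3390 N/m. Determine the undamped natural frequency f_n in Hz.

ω_n = √(k/m) = √(3390/154) = √22.01 = 4.692 rad/s.
f_n = ω_n/(2π) = 4.692/6.283 = 0.7467 Hz.

0.747 Hz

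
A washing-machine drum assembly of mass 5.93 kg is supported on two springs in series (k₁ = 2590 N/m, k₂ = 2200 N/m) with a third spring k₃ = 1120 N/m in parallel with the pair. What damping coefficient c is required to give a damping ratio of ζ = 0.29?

67.9 N·s/m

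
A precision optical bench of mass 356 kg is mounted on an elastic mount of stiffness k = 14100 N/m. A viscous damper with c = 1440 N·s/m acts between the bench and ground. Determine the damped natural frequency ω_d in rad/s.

ω_n = √(k/m) = √(14100/356) = 6.293 rad/s.
Critical damping c_c = 2√(k·m) = 2√(14100 × 356) = 4481 N·s/m, so ζ = c/c_c = 1440/4481 = 0.3214.
ω_d = ω_n√(1 − ζ²) = 6.293 × √(1 − 0.103) = 5.960 rad/s.

5.96 rad/s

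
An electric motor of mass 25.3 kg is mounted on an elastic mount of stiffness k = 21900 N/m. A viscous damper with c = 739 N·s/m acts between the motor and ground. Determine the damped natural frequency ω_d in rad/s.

ω_n = √(k/m) = √(21900/25.3) = 29.42 rad/s.
Critical damping c_c = 2√(k·m) = 2√(21900 × 25.3) = 1489 N·s/m, so ζ = c/c_c = 739/1489 = 0.4964.
ω_d = ω_n√(1 − ζ²) = 29.42 × √(1 − 0.246) = 25.54 rad/s.

25.5 rad/s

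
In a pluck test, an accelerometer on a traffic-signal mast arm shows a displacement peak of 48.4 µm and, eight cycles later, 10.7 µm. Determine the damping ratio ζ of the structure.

Logarithmic decrement δ = (1/n)·ln(x₀/x_n) = (1/8)·ln(48.4/10.7) = (1/8)·ln(4.523) = 0.1887.
ζ = δ/√(4π² + δ²) = 0.1887/√(39.48 + 0.0356) = 0.1887/6.286 = 0.03001.

0.0300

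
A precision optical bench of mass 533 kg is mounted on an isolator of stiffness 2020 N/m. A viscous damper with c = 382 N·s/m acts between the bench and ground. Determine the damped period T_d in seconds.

3.28 s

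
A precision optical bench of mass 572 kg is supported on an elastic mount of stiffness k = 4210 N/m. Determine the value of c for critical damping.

3100 N·s/m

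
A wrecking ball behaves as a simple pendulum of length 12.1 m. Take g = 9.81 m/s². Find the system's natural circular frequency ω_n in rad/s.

For a simple pendulum ω_n = √(g/L) = √(9.81/12.1) = √0.8107 = 0.9004 rad/s.

0.900 rad/s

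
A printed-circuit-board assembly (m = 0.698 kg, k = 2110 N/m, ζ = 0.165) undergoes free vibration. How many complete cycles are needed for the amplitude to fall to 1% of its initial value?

Logarithmic decrement δ = 2πζ/√(1 − ζ²) = 2π × 0.1650/√(1 − 0.0272) = 1.051.
x_n/x₀ = e^(−nδ) ≤ 0.01; take ln: n ≥ ln(1/0.01)/δ = 4.605/1.051 = 4.381.
So 5 complete cycles are required.

5 cycles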